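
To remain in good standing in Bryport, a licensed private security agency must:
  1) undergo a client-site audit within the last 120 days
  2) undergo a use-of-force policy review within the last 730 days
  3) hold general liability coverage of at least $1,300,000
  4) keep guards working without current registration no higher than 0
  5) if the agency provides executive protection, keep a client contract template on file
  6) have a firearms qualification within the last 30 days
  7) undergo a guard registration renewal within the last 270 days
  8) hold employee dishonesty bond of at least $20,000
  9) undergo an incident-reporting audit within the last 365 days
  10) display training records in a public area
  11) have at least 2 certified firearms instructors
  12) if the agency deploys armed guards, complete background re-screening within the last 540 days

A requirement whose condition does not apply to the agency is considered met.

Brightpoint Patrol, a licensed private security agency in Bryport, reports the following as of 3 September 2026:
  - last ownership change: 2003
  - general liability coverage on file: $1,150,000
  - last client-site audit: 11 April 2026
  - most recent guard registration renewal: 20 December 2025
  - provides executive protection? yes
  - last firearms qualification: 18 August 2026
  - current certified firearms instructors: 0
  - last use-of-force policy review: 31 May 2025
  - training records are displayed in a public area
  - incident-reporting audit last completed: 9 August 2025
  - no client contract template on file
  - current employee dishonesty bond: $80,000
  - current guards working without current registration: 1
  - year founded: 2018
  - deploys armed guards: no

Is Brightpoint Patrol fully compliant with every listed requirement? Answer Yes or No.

No

1. client-site audit 145 days ago vs limit 120 → not met
2. use-of-force policy review 460 days ago vs limit 730 → met
3. general liability coverage $1,150,000 < $1,300,000 → not met
4. guards working without current registration 1 > 0 → not met
5. condition 'provides executive protection' holds; client contract template absent → not met
6. firearms qualification 16 days ago vs limit 30 → met
7. guard registration renewal 257 days ago vs limit 270 → met
8. employee dishonesty bond $80,000 ≥ $20,000 → met
9. incident-reporting audit 390 days ago vs limit 365 → not met
10. training records present → met
11. certified firearms instructors 0 < 2 → not met
12. condition 'deploys armed guards' does not hold → requirement n/a → met
Not met: 1, 3, 4, 5, 9, 11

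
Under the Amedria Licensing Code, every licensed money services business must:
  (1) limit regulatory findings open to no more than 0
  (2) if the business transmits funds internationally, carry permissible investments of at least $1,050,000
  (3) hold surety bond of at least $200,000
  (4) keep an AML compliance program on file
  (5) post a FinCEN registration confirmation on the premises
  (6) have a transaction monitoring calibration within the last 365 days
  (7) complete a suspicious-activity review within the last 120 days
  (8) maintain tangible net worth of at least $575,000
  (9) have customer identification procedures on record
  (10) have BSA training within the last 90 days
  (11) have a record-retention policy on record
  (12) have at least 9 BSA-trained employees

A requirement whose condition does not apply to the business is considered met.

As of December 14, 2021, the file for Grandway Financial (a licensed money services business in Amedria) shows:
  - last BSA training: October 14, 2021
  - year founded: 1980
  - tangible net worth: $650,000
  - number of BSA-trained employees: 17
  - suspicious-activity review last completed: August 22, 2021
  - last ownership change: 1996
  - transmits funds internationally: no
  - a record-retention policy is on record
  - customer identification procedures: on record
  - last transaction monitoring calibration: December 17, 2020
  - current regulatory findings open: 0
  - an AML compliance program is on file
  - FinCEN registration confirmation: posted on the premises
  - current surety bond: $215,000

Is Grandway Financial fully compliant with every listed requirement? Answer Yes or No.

Yes

1. regulatory findings open 0 ≤ 0 → met
2. condition 'transmits funds internationally' does not hold → requirement n/a → met
3. surety bond $215,000 ≥ $200,000 → met
4. AML compliance program present → met
5. FinCEN registration confirmation present → met
6. transaction monitoring calibration 362 days ago vs limit 365 → met
7. suspicious-activity review 114 days ago vs limit 120 → met
8. tangible net worth $650,000 ≥ $575,000 → met
9. customer identification procedures present → met
10. BSA training 61 days ago vs limit 90 → met
11. record-retention policy present → met
12. BSA-trained employees 17 ≥ 9 → met
All met.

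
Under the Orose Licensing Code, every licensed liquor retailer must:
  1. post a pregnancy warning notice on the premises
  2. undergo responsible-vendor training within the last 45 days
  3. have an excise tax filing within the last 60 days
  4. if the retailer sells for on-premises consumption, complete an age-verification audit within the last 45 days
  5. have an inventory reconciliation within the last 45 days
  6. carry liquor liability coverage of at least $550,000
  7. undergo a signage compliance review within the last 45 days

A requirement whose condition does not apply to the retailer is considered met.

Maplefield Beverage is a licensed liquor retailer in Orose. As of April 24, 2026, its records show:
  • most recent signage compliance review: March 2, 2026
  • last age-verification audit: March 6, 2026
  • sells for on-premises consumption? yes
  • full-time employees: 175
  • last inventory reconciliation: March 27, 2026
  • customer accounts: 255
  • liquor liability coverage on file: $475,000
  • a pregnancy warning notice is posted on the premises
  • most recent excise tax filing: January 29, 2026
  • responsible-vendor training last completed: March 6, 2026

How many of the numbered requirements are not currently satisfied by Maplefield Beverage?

5

1. pregnancy warning notice present → met
2. responsible-vendor training 49 days ago vs limit 45 → not met
3. excise tax filing 85 days ago vs limit 60 → not met
4. condition 'sells for on-premises consumption' holds; age-verification audit 49 days ago vs limit 45 → not met
5. inventory reconciliation 28 days ago vs limit 45 → met
6. liquor liability coverage $475,000 < $550,000 → not met
7. signage compliance review 53 days ago vs limit 45 → not met
Not met: 5 of 7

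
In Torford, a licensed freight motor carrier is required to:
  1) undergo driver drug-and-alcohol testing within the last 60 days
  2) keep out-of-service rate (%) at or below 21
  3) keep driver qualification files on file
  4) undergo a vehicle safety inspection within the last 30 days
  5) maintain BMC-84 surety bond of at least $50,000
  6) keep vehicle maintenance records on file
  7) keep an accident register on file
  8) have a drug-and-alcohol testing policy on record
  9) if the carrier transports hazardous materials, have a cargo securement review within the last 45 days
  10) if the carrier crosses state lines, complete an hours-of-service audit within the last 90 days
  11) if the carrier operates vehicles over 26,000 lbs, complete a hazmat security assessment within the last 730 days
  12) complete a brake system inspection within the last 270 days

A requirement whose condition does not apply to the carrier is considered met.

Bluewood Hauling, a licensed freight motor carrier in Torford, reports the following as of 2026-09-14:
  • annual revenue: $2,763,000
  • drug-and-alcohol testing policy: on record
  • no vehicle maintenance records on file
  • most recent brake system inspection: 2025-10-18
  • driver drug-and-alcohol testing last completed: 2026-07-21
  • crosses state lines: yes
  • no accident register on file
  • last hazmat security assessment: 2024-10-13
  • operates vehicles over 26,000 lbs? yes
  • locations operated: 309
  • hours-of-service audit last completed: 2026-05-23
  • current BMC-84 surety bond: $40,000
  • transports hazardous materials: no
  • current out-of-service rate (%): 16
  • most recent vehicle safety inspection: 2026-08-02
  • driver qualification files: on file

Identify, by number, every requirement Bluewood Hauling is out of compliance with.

1. driver drug-and-alcohol testing 55 days ago vs limit 60 → met
2. out-of-service rate (%) 16 ≤ 21 → met
3. driver qualification files present → met
4. vehicle safety inspection 43 days ago vs limit 30 → not met
5. BMC-84 surety bond $40,000 < $50,000 → not met
6. vehicle maintenance records absent → not met
7. accident register absent → not met
8. drug-and-alcohol testing policy present → met
9. condition 'transports hazardous materials' does not hold → requirement n/a → met
10. condition 'crosses state lines' holds; hours-of-service audit 114 days ago vs limit 90 → not met
11. condition 'operates vehicles over 26,000 lbs' holds; hazmat security assessment 701 days ago vs limit 730 → met
12. brake system inspection 331 days ago vs limit 270 → not met
Not met: 4, 5, 6, 7, 10, 12

4, 5, 6, 7, 10, 12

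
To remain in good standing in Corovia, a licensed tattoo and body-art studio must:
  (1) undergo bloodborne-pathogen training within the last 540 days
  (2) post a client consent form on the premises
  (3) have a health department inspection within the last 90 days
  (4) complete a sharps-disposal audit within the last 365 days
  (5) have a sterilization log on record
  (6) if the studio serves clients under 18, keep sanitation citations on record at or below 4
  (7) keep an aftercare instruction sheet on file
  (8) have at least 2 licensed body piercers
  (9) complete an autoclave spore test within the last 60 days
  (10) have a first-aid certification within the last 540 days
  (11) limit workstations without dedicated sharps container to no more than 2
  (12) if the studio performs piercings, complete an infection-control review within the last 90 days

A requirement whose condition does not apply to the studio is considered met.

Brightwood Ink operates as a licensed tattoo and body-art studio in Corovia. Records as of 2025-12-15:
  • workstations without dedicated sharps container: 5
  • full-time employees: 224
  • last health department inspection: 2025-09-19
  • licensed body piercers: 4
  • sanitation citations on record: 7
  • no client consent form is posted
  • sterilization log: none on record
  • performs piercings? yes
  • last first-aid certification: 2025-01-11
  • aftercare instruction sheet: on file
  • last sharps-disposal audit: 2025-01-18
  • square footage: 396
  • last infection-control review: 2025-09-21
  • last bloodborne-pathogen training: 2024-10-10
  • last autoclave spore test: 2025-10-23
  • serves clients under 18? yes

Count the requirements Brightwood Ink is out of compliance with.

4

1. bloodborne-pathogen training 431 days ago vs limit 540 → met
2. client consent form absent → not met
3. health department inspection 87 days ago vs limit 90 → met
4. sharps-disposal audit 331 days ago vs limit 365 → met
5. sterilization log absent → not met
6. condition 'serves clients under 18' holds; sanitation citations on record 7 > 4 → not met
7. aftercare instruction sheet present → met
8. licensed body piercers 4 ≥ 2 → met
9. autoclave spore test 53 days ago vs limit 60 → met
10. first-aid certification 338 days ago vs limit 540 → met
11. workstations without dedicated sharps container 5 > 2 → not met
12. condition 'performs piercings' holds; infection-control review 85 days ago vs limit 90 → met
Not met: 4 of 12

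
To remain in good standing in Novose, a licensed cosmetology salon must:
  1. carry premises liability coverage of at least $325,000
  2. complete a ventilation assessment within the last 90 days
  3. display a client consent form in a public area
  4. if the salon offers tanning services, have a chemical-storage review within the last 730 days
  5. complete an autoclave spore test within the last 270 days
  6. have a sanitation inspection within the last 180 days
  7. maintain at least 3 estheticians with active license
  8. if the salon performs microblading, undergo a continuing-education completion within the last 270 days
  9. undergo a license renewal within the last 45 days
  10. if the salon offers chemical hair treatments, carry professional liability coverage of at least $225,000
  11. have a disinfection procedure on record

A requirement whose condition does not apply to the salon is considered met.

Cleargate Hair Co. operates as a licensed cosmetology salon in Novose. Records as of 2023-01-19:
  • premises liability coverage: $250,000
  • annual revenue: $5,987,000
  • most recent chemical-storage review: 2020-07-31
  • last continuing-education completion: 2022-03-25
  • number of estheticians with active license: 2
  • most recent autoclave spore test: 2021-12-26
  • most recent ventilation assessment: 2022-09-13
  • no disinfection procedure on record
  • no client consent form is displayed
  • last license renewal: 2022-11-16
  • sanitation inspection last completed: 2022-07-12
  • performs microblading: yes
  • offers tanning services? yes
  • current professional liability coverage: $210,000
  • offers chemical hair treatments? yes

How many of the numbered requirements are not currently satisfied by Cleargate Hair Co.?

1. premises liability coverage $250,000 < $325,000 → not met
2. ventilation assessment 128 days ago vs limit 90 → not met
3. client consent form absent → not met
4. condition 'offers tanning services' holds; chemical-storage review 902 days ago vs limit 730 → not met
5. autoclave spore test 389 days ago vs limit 270 → not met
6. sanitation inspection 191 days ago vs limit 180 → not met
7. estheticians with active license 2 < 3 → not met
8. condition 'performs microblading' holds; continuing-education completion 300 days ago vs limit 270 → not met
9. license renewal 64 days ago vs limit 45 → not met
10. condition 'offers chemical hair treatments' holds; professional liability coverage $210,000 < $225,000 → not met
11. disinfection procedure absent → not met
Not met: 11 of 11

11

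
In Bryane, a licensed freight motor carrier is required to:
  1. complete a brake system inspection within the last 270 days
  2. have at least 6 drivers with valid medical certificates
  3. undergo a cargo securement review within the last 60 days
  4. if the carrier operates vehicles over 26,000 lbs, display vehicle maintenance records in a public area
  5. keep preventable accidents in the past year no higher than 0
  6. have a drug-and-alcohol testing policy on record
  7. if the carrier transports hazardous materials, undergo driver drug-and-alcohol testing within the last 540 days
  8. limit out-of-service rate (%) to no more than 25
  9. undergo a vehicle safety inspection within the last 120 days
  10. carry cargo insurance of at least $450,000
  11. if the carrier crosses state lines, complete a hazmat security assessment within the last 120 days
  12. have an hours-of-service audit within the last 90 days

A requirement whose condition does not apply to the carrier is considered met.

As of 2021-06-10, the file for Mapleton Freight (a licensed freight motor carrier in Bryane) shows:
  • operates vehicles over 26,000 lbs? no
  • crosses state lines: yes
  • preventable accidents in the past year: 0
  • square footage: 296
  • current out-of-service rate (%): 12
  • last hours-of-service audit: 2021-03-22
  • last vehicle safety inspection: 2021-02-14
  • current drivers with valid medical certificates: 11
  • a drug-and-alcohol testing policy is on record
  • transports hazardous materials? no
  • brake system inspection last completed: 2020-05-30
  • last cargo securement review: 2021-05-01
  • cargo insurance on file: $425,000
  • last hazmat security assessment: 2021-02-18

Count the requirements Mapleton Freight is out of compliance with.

1. brake system inspection 376 days ago vs limit 270 → not met
2. drivers with valid medical certificates 11 ≥ 6 → met
3. cargo securement review 40 days ago vs limit 60 → met
4. condition 'operates vehicles over 26,000 lbs' does not hold → requirement n/a → met
5. preventable accidents in the past year 0 ≤ 0 → met
6. drug-and-alcohol testing policy present → met
7. condition 'transports hazardous materials' does not hold → requirement n/a → met
8. out-of-service rate (%) 12 ≤ 25 → met
9. vehicle safety inspection 116 days ago vs limit 120 → met
10. cargo insurance $425,000 < $450,000 → not met
11. condition 'crosses state lines' holds; hazmat security assessment 112 days ago vs limit 120 → met
12. hours-of-service audit 80 days ago vs limit 90 → met
Not met: 2 of 12

2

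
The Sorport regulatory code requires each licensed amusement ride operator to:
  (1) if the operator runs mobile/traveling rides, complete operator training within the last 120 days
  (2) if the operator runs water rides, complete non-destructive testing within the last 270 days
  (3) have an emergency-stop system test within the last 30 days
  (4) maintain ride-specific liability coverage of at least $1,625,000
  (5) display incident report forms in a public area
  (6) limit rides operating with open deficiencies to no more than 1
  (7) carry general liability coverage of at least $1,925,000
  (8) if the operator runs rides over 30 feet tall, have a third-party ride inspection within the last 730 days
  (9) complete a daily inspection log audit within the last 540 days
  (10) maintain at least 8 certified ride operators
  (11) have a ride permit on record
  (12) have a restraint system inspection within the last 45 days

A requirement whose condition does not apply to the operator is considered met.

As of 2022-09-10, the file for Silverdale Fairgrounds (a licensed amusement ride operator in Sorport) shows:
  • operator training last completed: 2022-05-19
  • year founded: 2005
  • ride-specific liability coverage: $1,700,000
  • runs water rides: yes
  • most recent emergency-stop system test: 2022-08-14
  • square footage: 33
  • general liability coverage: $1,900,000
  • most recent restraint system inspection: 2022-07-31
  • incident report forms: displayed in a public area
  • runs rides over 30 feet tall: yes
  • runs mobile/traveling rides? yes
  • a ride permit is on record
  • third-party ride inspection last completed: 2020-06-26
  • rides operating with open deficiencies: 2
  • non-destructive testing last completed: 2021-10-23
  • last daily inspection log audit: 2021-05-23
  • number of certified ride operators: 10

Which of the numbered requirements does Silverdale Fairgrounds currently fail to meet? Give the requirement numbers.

1. condition 'runs mobile/traveling rides' holds; operator training 114 days ago vs limit 120 → met
2. condition 'runs water rides' holds; non-destructive testing 322 days ago vs limit 270 → not met
3. emergency-stop system test 27 days ago vs limit 30 → met
4. ride-specific liability coverage $1,700,000 ≥ $1,625,000 → met
5. incident report forms present → met
6. rides operating with open deficiencies 2 > 1 → not met
7. general liability coverage $1,900,000 < $1,925,000 → not met
8. condition 'runs rides over 30 feet tall' holds; third-party ride inspection 806 days ago vs limit 730 → not met
9. daily inspection log audit 475 days ago vs limit 540 → met
10. certified ride operators 10 ≥ 8 → met
11. ride permit present → met
12. restraint system inspection 41 days ago vs limit 45 → met
Not met: 2, 6, 7, 8

2, 6, 7, 8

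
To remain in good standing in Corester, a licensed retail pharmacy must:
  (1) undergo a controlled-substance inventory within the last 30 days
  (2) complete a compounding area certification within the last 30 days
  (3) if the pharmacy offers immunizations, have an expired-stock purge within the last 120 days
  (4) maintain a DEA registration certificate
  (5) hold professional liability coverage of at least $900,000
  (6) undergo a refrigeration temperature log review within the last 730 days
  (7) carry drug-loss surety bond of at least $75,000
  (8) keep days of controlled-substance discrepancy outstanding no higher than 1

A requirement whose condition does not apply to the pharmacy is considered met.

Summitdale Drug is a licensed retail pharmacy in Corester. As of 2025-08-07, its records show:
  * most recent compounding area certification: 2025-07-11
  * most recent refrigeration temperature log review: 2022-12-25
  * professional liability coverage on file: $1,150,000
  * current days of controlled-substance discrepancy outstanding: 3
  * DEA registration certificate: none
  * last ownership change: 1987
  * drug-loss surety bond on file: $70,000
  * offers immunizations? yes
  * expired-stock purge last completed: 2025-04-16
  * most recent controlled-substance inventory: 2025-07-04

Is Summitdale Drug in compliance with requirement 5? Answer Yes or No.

5. professional liability coverage $1,150,000 ≥ $900,000 → met

Yes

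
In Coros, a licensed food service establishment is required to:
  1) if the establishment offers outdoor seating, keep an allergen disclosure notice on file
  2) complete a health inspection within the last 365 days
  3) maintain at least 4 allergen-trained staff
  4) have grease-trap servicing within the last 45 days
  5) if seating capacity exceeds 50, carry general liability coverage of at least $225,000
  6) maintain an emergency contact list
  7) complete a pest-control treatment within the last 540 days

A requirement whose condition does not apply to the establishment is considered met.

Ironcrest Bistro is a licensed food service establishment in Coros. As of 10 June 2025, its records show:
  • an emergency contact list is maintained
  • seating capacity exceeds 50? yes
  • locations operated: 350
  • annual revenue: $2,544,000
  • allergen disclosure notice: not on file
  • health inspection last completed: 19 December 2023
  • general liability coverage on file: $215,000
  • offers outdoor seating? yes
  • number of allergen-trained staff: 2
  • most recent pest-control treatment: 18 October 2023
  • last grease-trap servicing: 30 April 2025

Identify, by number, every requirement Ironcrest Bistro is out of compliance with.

1, 2, 3, 5, 7

1. condition 'offers outdoor seating' holds; allergen disclosure notice absent → not met
2. health inspection 539 days ago vs limit 365 → not met
3. allergen-trained staff 2 < 4 → not met
4. grease-trap servicing 41 days ago vs limit 45 → met
5. condition 'seating capacity exceeds 50' holds; general liability coverage $215,000 < $225,000 → not met
6. emergency contact list present → met
7. pest-control treatment 601 days ago vs limit 540 → not met
Not met: 1, 2, 3, 5, 7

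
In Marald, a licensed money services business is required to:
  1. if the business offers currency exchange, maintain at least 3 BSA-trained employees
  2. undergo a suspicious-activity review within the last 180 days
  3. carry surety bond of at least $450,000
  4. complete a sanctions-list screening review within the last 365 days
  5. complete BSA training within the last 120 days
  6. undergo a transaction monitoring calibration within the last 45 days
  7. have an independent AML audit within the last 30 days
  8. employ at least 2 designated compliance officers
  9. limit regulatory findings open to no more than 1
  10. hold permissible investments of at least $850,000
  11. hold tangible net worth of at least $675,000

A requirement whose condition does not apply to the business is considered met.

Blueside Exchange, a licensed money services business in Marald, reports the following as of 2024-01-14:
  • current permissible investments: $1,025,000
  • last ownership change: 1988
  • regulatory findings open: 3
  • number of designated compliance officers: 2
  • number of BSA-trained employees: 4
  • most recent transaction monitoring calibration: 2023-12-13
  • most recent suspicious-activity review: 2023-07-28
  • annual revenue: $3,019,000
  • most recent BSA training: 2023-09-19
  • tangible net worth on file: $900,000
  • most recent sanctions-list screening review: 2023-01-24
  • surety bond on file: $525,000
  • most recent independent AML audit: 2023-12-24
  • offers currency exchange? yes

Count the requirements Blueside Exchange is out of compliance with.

1. condition 'offers currency exchange' holds; BSA-trained employees 4 ≥ 3 → met
2. suspicious-activity review 170 days ago vs limit 180 → met
3. surety bond $525,000 ≥ $450,000 → met
4. sanctions-list screening review 355 days ago vs limit 365 → met
5. BSA training 117 days ago vs limit 120 → met
6. transaction monitoring calibration 32 days ago vs limit 45 → met
7. independent AML audit 21 days ago vs limit 30 → met
8. designated compliance officers 2 ≥ 2 → met
9. regulatory findings open 3 > 1 → not met
10. permissible investments $1,025,000 ≥ $850,000 → met
11. tangible net worth $900,000 ≥ $675,000 → met
Not met: 1 of 11

1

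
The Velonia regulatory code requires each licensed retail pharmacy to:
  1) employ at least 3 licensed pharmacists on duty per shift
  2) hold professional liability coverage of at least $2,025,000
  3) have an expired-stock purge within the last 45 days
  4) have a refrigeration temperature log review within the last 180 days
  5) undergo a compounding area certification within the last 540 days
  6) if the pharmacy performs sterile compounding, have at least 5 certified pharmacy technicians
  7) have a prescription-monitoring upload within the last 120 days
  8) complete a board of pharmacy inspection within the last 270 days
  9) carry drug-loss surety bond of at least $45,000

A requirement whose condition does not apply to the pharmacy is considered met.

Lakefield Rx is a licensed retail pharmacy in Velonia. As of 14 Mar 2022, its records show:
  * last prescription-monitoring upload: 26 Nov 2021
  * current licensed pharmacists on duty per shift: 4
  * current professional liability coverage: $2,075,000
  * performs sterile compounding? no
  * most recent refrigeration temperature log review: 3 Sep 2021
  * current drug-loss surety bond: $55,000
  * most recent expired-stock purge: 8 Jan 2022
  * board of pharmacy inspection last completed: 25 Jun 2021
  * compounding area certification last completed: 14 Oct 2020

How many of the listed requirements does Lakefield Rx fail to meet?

1. licensed pharmacists on duty per shift 4 ≥ 3 → met
2. professional liability coverage $2,075,000 ≥ $2,025,000 → met
3. expired-stock purge 65 days ago vs limit 45 → not met
4. refrigeration temperature log review 192 days ago vs limit 180 → not met
5. compounding area certification 516 days ago vs limit 540 → met
6. condition 'performs sterile compounding' does not hold → requirement n/a → met
7. prescription-monitoring upload 108 days ago vs limit 120 → met
8. board of pharmacy inspection 262 days ago vs limit 270 → met
9. drug-loss surety bond $55,000 ≥ $45,000 → met
Not met: 2 of 9

2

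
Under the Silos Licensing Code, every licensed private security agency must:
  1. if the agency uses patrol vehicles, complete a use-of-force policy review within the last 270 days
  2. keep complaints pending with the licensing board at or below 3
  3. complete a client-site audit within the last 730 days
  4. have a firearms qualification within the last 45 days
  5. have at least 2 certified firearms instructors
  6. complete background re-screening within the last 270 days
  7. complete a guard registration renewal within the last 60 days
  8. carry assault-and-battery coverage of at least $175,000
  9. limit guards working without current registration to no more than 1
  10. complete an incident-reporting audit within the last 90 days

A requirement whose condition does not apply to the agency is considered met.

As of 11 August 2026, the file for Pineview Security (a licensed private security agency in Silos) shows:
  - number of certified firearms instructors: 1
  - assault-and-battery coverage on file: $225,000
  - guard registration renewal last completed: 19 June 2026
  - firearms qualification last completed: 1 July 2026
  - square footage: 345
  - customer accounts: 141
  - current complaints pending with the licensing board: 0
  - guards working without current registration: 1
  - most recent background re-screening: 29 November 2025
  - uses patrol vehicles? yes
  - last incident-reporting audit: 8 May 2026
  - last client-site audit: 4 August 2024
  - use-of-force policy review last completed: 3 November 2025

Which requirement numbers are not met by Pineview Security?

1, 3, 5, 10

1. condition 'uses patrol vehicles' holds; use-of-force policy review 281 days ago vs limit 270 → not met
2. complaints pending with the licensing board 0 ≤ 3 → met
3. client-site audit 737 days ago vs limit 730 → not met
4. firearms qualification 41 days ago vs limit 45 → met
5. certified firearms instructors 1 < 2 → not met
6. background re-screening 255 days ago vs limit 270 → met
7. guard registration renewal 53 days ago vs limit 60 → met
8. assault-and-battery coverage $225,000 ≥ $175,000 → met
9. guards working without current registration 1 ≤ 1 → met
10. incident-reporting audit 95 days ago vs limit 90 → not met
Not met: 1, 3, 5, 10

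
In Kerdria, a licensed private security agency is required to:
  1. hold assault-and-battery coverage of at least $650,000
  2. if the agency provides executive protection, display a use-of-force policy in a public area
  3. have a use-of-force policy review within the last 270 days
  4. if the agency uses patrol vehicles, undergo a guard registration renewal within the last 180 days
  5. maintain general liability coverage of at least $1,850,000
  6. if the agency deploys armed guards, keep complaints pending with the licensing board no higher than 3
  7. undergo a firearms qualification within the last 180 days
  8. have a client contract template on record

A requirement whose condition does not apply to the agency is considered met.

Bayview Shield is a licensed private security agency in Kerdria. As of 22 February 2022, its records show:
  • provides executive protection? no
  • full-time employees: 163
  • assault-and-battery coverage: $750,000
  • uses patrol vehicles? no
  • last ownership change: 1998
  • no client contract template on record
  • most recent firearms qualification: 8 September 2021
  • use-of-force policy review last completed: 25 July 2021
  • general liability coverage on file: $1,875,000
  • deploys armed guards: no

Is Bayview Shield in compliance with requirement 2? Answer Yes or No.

Yes

2. condition 'provides executive protection' does not hold → requirement n/a → met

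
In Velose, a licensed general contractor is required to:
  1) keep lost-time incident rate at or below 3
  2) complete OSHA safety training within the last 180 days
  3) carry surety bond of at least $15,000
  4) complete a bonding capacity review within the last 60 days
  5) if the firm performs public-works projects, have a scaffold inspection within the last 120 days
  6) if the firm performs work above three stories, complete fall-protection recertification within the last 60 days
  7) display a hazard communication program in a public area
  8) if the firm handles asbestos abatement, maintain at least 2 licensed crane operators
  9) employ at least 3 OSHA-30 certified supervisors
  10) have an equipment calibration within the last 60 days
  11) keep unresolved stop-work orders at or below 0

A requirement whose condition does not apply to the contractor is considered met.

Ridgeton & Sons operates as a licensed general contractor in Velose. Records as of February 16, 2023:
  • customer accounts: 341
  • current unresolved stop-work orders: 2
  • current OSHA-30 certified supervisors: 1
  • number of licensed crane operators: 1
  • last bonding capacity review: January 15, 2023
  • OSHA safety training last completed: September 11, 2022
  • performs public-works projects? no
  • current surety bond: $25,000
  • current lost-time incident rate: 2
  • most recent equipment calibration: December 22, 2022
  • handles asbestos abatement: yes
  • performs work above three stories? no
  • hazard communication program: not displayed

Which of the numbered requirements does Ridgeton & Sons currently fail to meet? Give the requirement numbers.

7, 8, 9, 11

1. lost-time incident rate 2 ≤ 3 → met
2. OSHA safety training 158 days ago vs limit 180 → met
3. surety bond $25,000 ≥ $15,000 → met
4. bonding capacity review 32 days ago vs limit 60 → met
5. condition 'performs public-works projects' does not hold → requirement n/a → met
6. condition 'performs work above three stories' does not hold → requirement n/a → met
7. hazard communication program absent → not met
8. condition 'handles asbestos abatement' holds; licensed crane operators 1 < 2 → not met
9. OSHA-30 certified supervisors 1 < 3 → not met
10. equipment calibration 56 days ago vs limit 60 → met
11. unresolved stop-work orders 2 > 0 → not met
Not met: 7, 8, 9, 11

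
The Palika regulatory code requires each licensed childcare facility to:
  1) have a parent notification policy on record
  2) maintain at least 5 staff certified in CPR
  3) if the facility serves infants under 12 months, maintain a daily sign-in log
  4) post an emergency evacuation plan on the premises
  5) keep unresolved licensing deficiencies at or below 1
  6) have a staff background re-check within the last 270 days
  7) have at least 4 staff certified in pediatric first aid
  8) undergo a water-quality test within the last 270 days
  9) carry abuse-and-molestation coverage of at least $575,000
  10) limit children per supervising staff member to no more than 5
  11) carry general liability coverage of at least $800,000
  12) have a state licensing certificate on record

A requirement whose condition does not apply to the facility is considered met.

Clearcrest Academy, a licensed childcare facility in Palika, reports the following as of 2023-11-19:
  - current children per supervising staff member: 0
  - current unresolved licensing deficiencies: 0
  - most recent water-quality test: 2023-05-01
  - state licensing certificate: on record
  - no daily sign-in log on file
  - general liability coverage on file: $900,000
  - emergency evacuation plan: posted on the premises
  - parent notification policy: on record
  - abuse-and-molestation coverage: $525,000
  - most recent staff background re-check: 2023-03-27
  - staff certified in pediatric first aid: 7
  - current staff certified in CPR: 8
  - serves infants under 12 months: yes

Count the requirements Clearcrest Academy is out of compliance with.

2

1. parent notification policy present → met
2. staff certified in CPR 8 ≥ 5 → met
3. condition 'serves infants under 12 months' holds; daily sign-in log absent → not met
4. emergency evacuation plan present → met
5. unresolved licensing deficiencies 0 ≤ 1 → met
6. staff background re-check 237 days ago vs limit 270 → met
7. staff certified in pediatric first aid 7 ≥ 4 → met
8. water-quality test 202 days ago vs limit 270 → met
9. abuse-and-molestation coverage $525,000 < $575,000 → not met
10. children per supervising staff member 0 ≤ 5 → met
11. general liability coverage $900,000 ≥ $800,000 → met
12. state licensing certificate present → met
Not met: 2 of 12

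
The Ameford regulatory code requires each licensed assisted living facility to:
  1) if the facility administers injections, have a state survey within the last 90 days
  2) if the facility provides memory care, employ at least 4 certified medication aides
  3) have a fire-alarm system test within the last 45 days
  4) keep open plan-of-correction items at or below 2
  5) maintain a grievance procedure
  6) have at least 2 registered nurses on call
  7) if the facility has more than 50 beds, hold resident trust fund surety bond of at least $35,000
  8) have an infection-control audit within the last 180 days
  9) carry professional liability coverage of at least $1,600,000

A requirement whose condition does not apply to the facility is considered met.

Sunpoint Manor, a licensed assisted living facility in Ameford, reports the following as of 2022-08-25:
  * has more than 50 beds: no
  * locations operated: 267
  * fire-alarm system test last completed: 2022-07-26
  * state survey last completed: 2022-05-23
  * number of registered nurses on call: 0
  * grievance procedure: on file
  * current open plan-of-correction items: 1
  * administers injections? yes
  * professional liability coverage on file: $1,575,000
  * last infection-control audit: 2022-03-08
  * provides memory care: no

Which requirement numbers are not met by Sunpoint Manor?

1, 6, 9

1. condition 'administers injections' holds; state survey 94 days ago vs limit 90 → not met
2. condition 'provides memory care' does not hold → requirement n/a → met
3. fire-alarm system test 30 days ago vs limit 45 → met
4. open plan-of-correction items 1 ≤ 2 → met
5. grievance procedure present → met
6. registered nurses on call 0 < 2 → not met
7. condition 'has more than 50 beds' does not hold → requirement n/a → met
8. infection-control audit 170 days ago vs limit 180 → met
9. professional liability coverage $1,575,000 < $1,600,000 → not met
Not met: 1, 6, 9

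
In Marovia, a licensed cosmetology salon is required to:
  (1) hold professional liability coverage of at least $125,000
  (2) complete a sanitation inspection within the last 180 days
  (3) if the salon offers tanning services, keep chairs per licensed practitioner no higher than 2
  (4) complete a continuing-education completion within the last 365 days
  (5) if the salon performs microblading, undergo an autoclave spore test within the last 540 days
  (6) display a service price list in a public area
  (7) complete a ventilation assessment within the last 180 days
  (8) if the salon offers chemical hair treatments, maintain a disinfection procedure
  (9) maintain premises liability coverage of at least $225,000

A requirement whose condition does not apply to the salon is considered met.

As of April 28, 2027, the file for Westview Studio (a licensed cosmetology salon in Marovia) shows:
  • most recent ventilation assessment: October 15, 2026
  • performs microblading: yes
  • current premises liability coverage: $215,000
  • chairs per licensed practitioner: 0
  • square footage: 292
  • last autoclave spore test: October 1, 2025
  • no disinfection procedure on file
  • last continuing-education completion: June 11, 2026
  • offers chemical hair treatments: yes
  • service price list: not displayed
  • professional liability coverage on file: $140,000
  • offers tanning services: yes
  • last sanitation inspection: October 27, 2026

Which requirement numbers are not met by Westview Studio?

1. professional liability coverage $140,000 ≥ $125,000 → met
2. sanitation inspection 183 days ago vs limit 180 → not met
3. condition 'offers tanning services' holds; chairs per licensed practitioner 0 ≤ 2 → met
4. continuing-education completion 321 days ago vs limit 365 → met
5. condition 'performs microblading' holds; autoclave spore test 574 days ago vs limit 540 → not met
6. service price list absent → not met
7. ventilation assessment 195 days ago vs limit 180 → not met
8. condition 'offers chemical hair treatments' holds; disinfection procedure absent → not met
9. premises liability coverage $215,000 < $225,000 → not met
Not met: 2, 5, 6, 7, 8, 9

2, 5, 6, 7, 8, 9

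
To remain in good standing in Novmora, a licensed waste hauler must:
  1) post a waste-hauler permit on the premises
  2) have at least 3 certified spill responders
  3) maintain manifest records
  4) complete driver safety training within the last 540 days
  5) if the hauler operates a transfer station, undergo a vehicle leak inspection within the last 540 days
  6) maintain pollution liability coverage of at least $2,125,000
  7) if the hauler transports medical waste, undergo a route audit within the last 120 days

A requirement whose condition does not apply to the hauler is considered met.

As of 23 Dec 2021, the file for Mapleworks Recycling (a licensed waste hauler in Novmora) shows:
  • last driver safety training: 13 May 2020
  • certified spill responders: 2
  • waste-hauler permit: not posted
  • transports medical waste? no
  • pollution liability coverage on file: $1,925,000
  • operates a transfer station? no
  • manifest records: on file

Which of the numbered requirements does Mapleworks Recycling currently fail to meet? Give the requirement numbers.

1, 2, 4, 6

1. waste-hauler permit absent → not met
2. certified spill responders 2 < 3 → not met
3. manifest records present → met
4. driver safety training 589 days ago vs limit 540 → not met
5. condition 'operates a transfer station' does not hold → requirement n/a → met
6. pollution liability coverage $1,925,000 < $2,125,000 → not met
7. condition 'transports medical waste' does not hold → requirement n/a → met
Not met: 1, 2, 4, 6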